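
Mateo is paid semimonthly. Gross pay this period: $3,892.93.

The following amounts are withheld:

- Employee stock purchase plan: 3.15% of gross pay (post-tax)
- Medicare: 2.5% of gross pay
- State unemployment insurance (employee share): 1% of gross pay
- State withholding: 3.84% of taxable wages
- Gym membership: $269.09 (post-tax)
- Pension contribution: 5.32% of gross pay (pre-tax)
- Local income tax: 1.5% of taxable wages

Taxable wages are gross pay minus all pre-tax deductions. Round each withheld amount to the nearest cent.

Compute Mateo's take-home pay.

Pension contribution: $3,892.93 × 0.0532 = $207.10
Taxable wages = $3,892.93 − $207.10 = $3,685.83
Local income tax: $3,685.83 × 0.015 = $55.29
State withholding: $3,685.83 × 0.0384 = $141.54
State unemployment insurance (employee share): $3,892.93 × 0.01 = $38.93
Medicare: $3,892.93 × 0.025 = $97.32
Employee stock purchase plan: $3,892.93 × 0.0315 = $122.63
Gym membership: $269.09
Total deductions = $207.10 + $55.29 + $141.54 + $38.93 + $97.32 + $122.63 + $269.09 = $931.90
Net pay = $3,892.93 − $931.90 = $2,961.03

$2,961.03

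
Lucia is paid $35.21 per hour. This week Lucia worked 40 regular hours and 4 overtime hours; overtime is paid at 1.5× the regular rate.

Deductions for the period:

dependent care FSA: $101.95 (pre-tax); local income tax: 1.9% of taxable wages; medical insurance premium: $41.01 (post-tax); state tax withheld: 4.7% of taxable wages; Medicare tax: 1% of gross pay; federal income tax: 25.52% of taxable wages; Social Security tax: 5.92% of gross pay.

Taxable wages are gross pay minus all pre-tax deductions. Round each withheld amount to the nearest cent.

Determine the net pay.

Regular pay: 40 × $35.21 = $1408.40
Overtime pay: 4 × $35.21 × 1.5 = $211.26
Gross pay = $1408.40 + $211.26 = $1619.66
Dependent care FSA: $101.95
Taxable wages = $1619.66 − $101.95 = $1517.71
State tax withheld: $1517.71 × 0.047 = $71.33
Local income tax: $1517.71 × 0.019 = $28.84
Federal income tax: $1517.71 × 0.2552 = $387.32
Medicare tax: $1619.66 × 0.01 = $16.20
Social Security tax: $1619.66 × 0.0592 = $95.88
Medical insurance premium: $41.01
Total deductions = $101.95 + $71.33 + $28.84 + $387.32 + $16.20 + $95.88 + $41.01 = $742.53
Net pay = $1619.66 − $742.53 = $877.13

$877.13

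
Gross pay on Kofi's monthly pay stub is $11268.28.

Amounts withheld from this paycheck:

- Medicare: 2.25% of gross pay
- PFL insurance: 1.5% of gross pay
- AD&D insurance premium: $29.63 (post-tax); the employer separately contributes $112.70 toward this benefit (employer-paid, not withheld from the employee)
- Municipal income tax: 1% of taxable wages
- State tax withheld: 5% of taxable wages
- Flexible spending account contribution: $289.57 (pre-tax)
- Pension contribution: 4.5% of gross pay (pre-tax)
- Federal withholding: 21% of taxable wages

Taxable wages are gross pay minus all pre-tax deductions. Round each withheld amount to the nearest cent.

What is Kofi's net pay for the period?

Flexible spending account contribution: $289.57
Pension contribution: $11268.28 × 0.045 = $507.07
Pre-tax total = $289.57 + $507.07 = $796.64
Taxable wages = $11268.28 − $796.64 = $10471.64
Federal withholding: $10471.64 × 0.21 = $2199.04
Municipal income tax: $10471.64 × 0.01 = $104.72
State tax withheld: $10471.64 × 0.05 = $523.58
Medicare: $11268.28 × 0.0225 = $253.54
PFL insurance: $11268.28 × 0.015 = $169.02
AD&D insurance premium: $29.63
(Employer's $112.70 toward AD&D insurance premium is not withheld from the employee.)
Total deductions = $289.57 + $507.07 + $2199.04 + $104.72 + $523.58 + $253.54 + $169.02 + $29.63 = $4076.17
Net pay = $11268.28 − $4076.17 = $7192.11

$7192.11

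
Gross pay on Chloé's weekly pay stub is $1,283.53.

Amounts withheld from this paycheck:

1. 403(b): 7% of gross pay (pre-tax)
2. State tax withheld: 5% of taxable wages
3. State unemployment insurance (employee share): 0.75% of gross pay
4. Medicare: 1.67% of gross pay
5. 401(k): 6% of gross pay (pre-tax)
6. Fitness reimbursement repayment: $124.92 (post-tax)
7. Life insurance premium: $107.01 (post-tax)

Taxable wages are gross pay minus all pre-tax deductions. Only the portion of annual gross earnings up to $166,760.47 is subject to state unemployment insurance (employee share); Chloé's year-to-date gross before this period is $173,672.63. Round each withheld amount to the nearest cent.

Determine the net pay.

$807.48

403(b): $1,283.53 × 0.07 = $89.85
401(k): $1,283.53 × 0.06 = $77.01
Pre-tax total = $89.85 + $77.01 = $166.86
Taxable wages = $1,283.53 − $166.86 = $1,116.67
State tax withheld: $1,116.67 × 0.05 = $55.83
Medicare: $1,283.53 × 0.0167 = $21.43
State unemployment insurance (employee share): annual cap $166,760.47 already reached (YTD $173,672.63), so $0.00
Fitness reimbursement repayment: $124.92
Life insurance premium: $107.01
Total deductions = $89.85 + $77.01 + $55.83 + $21.43 + $0.00 + $124.92 + $107.01 = $476.05
Net pay = $1,283.53 − $476.05 = $807.48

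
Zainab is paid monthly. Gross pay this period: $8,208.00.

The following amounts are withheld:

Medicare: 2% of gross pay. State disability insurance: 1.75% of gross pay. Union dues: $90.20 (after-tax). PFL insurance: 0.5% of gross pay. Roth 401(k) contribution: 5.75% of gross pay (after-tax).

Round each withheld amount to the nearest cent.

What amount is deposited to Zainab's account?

State disability insurance: $8,208.00 × 0.0175 = $143.64
PFL insurance: $8,208.00 × 0.005 = $41.04
Medicare: $8,208.00 × 0.02 = $164.16
Roth 401(k) contribution: $8,208.00 × 0.0575 = $471.96
Union dues: $90.20
Total deductions = $143.64 + $41.04 + $164.16 + $471.96 + $90.20 = $911.00
Net pay = $8,208.00 − $911.00 = $7,297.00

$7,297.00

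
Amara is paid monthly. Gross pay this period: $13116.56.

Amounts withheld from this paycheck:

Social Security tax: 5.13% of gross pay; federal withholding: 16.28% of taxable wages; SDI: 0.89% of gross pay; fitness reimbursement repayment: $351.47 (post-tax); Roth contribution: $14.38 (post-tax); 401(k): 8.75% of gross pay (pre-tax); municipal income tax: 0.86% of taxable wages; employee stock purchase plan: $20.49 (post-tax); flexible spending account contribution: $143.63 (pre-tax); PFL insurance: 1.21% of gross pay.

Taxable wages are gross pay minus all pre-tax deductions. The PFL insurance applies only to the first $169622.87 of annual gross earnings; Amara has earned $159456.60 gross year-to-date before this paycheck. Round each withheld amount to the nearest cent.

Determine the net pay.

$8499.41

Flexible spending account contribution: $143.63
401(k): $13116.56 × 0.0875 = $1147.70
Pre-tax total = $143.63 + $1147.70 = $1291.33
Taxable wages = $13116.56 − $1291.33 = $11825.23
Municipal income tax: $11825.23 × 0.0086 = $101.70
Federal withholding: $11825.23 × 0.1628 = $1925.15
Social Security tax: $13116.56 × 0.0513 = $672.88
SDI: $13116.56 × 0.0089 = $116.74
PFL insurance: only $169622.87 − $159456.60 = $10166.27 of this check is subject → $10166.27 × 0.0121 = $123.01
Fitness reimbursement repayment: $351.47
Employee stock purchase plan: $20.49
Roth contribution: $14.38
Total deductions = $143.63 + $1147.70 + $101.70 + $1925.15 + $672.88 + $116.74 + $123.01 + $351.47 + $20.49 + $14.38 = $4617.15
Net pay = $13116.56 − $4617.15 = $8499.41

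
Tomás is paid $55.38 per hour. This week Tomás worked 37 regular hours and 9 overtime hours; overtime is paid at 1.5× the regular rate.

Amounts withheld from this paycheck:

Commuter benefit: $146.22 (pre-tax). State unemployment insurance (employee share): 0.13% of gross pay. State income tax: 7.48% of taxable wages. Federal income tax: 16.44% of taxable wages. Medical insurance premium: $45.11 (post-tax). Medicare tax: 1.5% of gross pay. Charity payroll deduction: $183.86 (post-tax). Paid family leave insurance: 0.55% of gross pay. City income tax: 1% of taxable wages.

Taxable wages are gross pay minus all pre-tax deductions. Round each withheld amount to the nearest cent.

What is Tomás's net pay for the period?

Regular pay: 37 × $55.38 = $2,049.06
Overtime pay: 9 × $55.38 × 1.5 = $747.63
Gross pay = $2,049.06 + $747.63 = $2,796.69
Commuter benefit: $146.22
Taxable wages = $2,796.69 − $146.22 = $2,650.47
State income tax: $2,650.47 × 0.0748 = $198.26
Federal income tax: $2,650.47 × 0.1644 = $435.74
City income tax: $2,650.47 × 0.01 = $26.50
State unemployment insurance (employee share): $2,796.69 × 0.0013 = $3.64
Paid family leave insurance: $2,796.69 × 0.0055 = $15.38
Medicare tax: $2,796.69 × 0.015 = $41.95
Medical insurance premium: $45.11
Charity payroll deduction: $183.86
Total deductions = $146.22 + $198.26 + $435.74 + $26.50 + $3.64 + $15.38 + $41.95 + $45.11 + $183.86 = $1,096.66
Net pay = $2,796.69 − $1,096.66 = $1,700.03

$1,700.03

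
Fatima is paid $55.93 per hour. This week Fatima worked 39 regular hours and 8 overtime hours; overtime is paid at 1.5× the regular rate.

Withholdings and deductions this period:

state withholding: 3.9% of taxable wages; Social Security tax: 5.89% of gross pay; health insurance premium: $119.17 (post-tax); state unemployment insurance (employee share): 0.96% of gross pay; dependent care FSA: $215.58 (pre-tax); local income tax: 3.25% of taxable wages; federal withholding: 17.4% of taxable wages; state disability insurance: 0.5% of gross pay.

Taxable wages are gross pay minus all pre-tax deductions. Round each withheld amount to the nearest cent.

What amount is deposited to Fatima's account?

$1,660.68

Regular pay: 39 × $55.93 = $2,181.27
Overtime pay: 8 × $55.93 × 1.5 = $671.16
Gross pay = $2,181.27 + $671.16 = $2,852.43
Dependent care FSA: $215.58
Taxable wages = $2,852.43 − $215.58 = $2,636.85
Federal withholding: $2,636.85 × 0.174 = $458.81
Local income tax: $2,636.85 × 0.0325 = $85.70
State withholding: $2,636.85 × 0.039 = $102.84
State unemployment insurance (employee share): $2,852.43 × 0.0096 = $27.38
Social Security tax: $2,852.43 × 0.0589 = $168.01
State disability insurance: $2,852.43 × 0.005 = $14.26
Health insurance premium: $119.17
Total deductions = $215.58 + $458.81 + $85.70 + $102.84 + $27.38 + $168.01 + $14.26 + $119.17 = $1,191.75
Net pay = $2,852.43 − $1,191.75 = $1,660.68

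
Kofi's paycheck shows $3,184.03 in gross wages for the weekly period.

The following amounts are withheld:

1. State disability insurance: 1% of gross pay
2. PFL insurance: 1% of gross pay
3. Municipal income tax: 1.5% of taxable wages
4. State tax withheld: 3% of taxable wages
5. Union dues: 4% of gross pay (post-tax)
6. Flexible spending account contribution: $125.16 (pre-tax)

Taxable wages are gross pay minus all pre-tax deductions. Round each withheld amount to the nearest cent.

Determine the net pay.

$2,730.18

Flexible spending account contribution: $125.16
Taxable wages = $3,184.03 − $125.16 = $3,058.87
Municipal income tax: $3,058.87 × 0.015 = $45.88
State tax withheld: $3,058.87 × 0.03 = $91.77
State disability insurance: $3,184.03 × 0.01 = $31.84
PFL insurance: $3,184.03 × 0.01 = $31.84
Union dues: $3,184.03 × 0.04 = $127.36
Total deductions = $125.16 + $45.88 + $91.77 + $31.84 + $31.84 + $127.36 = $453.85
Net pay = $3,184.03 − $453.85 = $2,730.18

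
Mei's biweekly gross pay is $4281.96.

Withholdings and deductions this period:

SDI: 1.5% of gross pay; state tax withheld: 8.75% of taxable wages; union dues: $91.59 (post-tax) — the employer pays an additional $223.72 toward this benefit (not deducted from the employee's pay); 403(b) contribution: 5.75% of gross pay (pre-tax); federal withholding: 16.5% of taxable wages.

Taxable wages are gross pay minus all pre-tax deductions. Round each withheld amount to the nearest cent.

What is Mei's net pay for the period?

403(b) contribution: $4281.96 × 0.0575 = $246.21
Taxable wages = $4281.96 − $246.21 = $4035.75
State tax withheld: $4035.75 × 0.0875 = $353.13
Federal withholding: $4035.75 × 0.165 = $665.90
SDI: $4281.96 × 0.015 = $64.23
Union dues: $91.59
(Employer's $223.72 toward union dues is not withheld from the employee.)
Total deductions = $246.21 + $353.13 + $665.90 + $64.23 + $91.59 = $1421.06
Net pay = $4281.96 − $1421.06 = $2860.90

$2860.90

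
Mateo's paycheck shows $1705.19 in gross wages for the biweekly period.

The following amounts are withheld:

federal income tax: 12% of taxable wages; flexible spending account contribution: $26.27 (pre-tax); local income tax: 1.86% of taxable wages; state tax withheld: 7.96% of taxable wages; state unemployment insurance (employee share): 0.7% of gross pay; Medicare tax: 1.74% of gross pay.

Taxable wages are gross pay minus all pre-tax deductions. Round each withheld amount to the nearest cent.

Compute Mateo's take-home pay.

Flexible spending account contribution: $26.27
Taxable wages = $1705.19 − $26.27 = $1678.92
Federal income tax: $1678.92 × 0.12 = $201.47
Local income tax: $1678.92 × 0.0186 = $31.23
State tax withheld: $1678.92 × 0.0796 = $133.64
State unemployment insurance (employee share): $1705.19 × 0.007 = $11.94
Medicare tax: $1705.19 × 0.0174 = $29.67
Total deductions = $26.27 + $201.47 + $31.23 + $133.64 + $11.94 + $29.67 = $434.22
Net pay = $1705.19 − $434.22 = $1270.97

$1270.97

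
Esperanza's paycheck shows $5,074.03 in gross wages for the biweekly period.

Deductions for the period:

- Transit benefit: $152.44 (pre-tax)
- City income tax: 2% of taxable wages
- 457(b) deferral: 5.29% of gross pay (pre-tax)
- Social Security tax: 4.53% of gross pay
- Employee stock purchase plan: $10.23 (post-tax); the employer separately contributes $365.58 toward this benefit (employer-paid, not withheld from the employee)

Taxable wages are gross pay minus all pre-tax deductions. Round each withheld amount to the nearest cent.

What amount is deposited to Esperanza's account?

457(b) deferral: $5,074.03 × 0.0529 = $268.42
Transit benefit: $152.44
Pre-tax total = $268.42 + $152.44 = $420.86
Taxable wages = $5,074.03 − $420.86 = $4,653.17
City income tax: $4,653.17 × 0.02 = $93.06
Social Security tax: $5,074.03 × 0.0453 = $229.85
Employee stock purchase plan: $10.23
(Employer's $365.58 toward employee stock purchase plan is not withheld from the employee.)
Total deductions = $268.42 + $152.44 + $93.06 + $229.85 + $10.23 = $754.00
Net pay = $5,074.03 − $754.00 = $4,320.03

$4,320.03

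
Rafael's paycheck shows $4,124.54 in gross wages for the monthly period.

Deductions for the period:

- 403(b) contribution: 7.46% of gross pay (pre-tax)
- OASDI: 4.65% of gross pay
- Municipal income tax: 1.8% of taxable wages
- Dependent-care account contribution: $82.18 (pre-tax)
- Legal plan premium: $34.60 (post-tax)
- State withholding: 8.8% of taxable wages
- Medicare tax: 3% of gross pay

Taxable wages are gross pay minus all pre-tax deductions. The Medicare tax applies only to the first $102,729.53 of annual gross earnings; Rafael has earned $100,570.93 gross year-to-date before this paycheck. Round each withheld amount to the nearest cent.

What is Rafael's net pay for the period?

$3,047.65

403(b) contribution: $4,124.54 × 0.0746 = $307.69
Dependent-care account contribution: $82.18
Pre-tax total = $307.69 + $82.18 = $389.87
Taxable wages = $4,124.54 − $389.87 = $3,734.67
Municipal income tax: $3,734.67 × 0.018 = $67.22
State withholding: $3,734.67 × 0.088 = $328.65
OASDI: $4,124.54 × 0.0465 = $191.79
Medicare tax: only $102,729.53 − $100,570.93 = $2,158.60 of this check is subject → $2,158.60 × 0.03 = $64.76
Legal plan premium: $34.60
Total deductions = $307.69 + $82.18 + $67.22 + $328.65 + $191.79 + $64.76 + $34.60 = $1,076.89
Net pay = $4,124.54 − $1,076.89 = $3,047.65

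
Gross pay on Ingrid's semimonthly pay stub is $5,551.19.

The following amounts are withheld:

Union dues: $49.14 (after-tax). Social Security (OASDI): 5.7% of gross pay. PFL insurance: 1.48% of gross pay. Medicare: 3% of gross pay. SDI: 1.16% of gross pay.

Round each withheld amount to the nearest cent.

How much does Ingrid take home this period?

$4,872.54

Social Security (OASDI): $5,551.19 × 0.057 = $316.42
PFL insurance: $5,551.19 × 0.0148 = $82.16
SDI: $5,551.19 × 0.0116 = $64.39
Medicare: $5,551.19 × 0.03 = $166.54
Union dues: $49.14
Total deductions = $316.42 + $82.16 + $64.39 + $166.54 + $49.14 = $678.65
Net pay = $5,551.19 − $678.65 = $4,872.54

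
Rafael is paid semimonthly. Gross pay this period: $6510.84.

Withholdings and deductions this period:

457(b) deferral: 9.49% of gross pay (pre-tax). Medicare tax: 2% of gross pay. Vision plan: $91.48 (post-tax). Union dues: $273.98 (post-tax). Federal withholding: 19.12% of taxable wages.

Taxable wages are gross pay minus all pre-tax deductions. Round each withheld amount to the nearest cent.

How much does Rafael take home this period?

$4270.55

457(b) deferral: $6510.84 × 0.0949 = $617.88
Taxable wages = $6510.84 − $617.88 = $5892.96
Federal withholding: $5892.96 × 0.1912 = $1126.73
Medicare tax: $6510.84 × 0.02 = $130.22
Union dues: $273.98
Vision plan: $91.48
Total deductions = $617.88 + $1126.73 + $130.22 + $273.98 + $91.48 = $2240.29
Net pay = $6510.84 − $2240.29 = $4270.55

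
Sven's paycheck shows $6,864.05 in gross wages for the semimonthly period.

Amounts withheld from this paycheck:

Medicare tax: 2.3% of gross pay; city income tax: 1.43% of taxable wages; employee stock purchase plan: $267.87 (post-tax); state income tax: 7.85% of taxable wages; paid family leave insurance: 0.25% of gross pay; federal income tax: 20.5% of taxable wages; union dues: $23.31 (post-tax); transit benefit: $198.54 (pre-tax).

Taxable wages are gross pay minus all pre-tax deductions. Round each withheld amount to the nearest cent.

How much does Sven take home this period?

$4,214.31

Transit benefit: $198.54
Taxable wages = $6,864.05 − $198.54 = $6,665.51
Federal income tax: $6,665.51 × 0.205 = $1,366.43
City income tax: $6,665.51 × 0.0143 = $95.32
State income tax: $6,665.51 × 0.0785 = $523.24
Medicare tax: $6,864.05 × 0.023 = $157.87
Paid family leave insurance: $6,864.05 × 0.0025 = $17.16
Employee stock purchase plan: $267.87
Union dues: $23.31
Total deductions = $198.54 + $1,366.43 + $95.32 + $523.24 + $157.87 + $17.16 + $267.87 + $23.31 = $2,649.74
Net pay = $6,864.05 − $2,649.74 = $4,214.31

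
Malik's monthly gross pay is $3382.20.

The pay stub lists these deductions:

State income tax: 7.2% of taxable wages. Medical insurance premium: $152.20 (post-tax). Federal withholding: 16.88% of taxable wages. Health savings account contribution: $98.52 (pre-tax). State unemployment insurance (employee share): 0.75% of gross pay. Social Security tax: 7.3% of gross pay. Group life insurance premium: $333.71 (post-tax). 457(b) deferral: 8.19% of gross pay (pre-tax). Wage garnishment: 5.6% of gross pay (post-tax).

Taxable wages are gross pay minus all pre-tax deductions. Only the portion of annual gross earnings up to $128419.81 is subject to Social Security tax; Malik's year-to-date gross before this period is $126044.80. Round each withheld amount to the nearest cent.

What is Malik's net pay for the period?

457(b) deferral: $3382.20 × 0.0819 = $277.00
Health savings account contribution: $98.52
Pre-tax total = $277.00 + $98.52 = $375.52
Taxable wages = $3382.20 − $375.52 = $3006.68
Federal withholding: $3006.68 × 0.1688 = $507.53
State income tax: $3006.68 × 0.072 = $216.48
State unemployment insurance (employee share): $3382.20 × 0.0075 = $25.37
Social Security tax: only $128419.81 − $126044.80 = $2375.01 of this check is subject → $2375.01 × 0.073 = $173.38
Group life insurance premium: $333.71
Medical insurance premium: $152.20
Wage garnishment: $3382.20 × 0.056 = $189.40
Total deductions = $277.00 + $98.52 + $507.53 + $216.48 + $25.37 + $173.38 + $333.71 + $152.20 + $189.40 = $1973.59
Net pay = $3382.20 − $1973.59 = $1408.61

$1408.61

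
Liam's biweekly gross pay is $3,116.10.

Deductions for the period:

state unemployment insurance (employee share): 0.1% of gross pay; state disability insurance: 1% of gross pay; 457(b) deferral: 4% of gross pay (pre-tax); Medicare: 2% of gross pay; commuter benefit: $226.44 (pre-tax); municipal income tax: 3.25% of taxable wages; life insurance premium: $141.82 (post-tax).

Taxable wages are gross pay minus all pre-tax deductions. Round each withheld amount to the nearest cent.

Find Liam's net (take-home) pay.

457(b) deferral: $3,116.10 × 0.04 = $124.64
Commuter benefit: $226.44
Pre-tax total = $124.64 + $226.44 = $351.08
Taxable wages = $3,116.10 − $351.08 = $2,765.02
Municipal income tax: $2,765.02 × 0.0325 = $89.86
State unemployment insurance (employee share): $3,116.10 × 0.001 = $3.12
Medicare: $3,116.10 × 0.02 = $62.32
State disability insurance: $3,116.10 × 0.01 = $31.16
Life insurance premium: $141.82
Total deductions = $124.64 + $226.44 + $89.86 + $3.12 + $62.32 + $31.16 + $141.82 = $679.36
Net pay = $3,116.10 − $679.36 = $2,436.74

$2,436.74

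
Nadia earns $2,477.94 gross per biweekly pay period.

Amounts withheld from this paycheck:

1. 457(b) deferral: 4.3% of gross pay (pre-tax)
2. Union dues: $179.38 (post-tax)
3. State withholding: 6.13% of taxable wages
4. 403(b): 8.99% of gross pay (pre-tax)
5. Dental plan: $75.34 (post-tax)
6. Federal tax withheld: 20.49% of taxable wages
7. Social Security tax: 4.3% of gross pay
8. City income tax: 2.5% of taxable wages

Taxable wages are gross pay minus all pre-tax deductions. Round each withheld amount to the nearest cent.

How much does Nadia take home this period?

403(b): $2,477.94 × 0.0899 = $222.77
457(b) deferral: $2,477.94 × 0.043 = $106.55
Pre-tax total = $222.77 + $106.55 = $329.32
Taxable wages = $2,477.94 − $329.32 = $2,148.62
Federal tax withheld: $2,148.62 × 0.2049 = $440.25
City income tax: $2,148.62 × 0.025 = $53.72
State withholding: $2,148.62 × 0.0613 = $131.71
Social Security tax: $2,477.94 × 0.043 = $106.55
Union dues: $179.38
Dental plan: $75.34
Total deductions = $222.77 + $106.55 + $440.25 + $53.72 + $131.71 + $106.55 + $179.38 + $75.34 = $1,316.27
Net pay = $2,477.94 − $1,316.27 = $1,161.67

$1,161.67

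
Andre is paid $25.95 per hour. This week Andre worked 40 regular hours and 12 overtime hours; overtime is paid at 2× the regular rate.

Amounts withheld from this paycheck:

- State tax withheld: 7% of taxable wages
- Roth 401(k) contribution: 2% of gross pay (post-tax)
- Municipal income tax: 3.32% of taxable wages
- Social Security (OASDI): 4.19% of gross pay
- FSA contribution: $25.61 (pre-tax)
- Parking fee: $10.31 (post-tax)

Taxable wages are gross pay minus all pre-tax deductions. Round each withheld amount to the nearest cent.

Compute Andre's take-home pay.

$1,353.32

Regular pay: 40 × $25.95 = $1,038.00
Overtime pay: 12 × $25.95 × 2 = $622.80
Gross pay = $1,038.00 + $622.80 = $1,660.80
FSA contribution: $25.61
Taxable wages = $1,660.80 − $25.61 = $1,635.19
Municipal income tax: $1,635.19 × 0.0332 = $54.29
State tax withheld: $1,635.19 × 0.07 = $114.46
Social Security (OASDI): $1,660.80 × 0.0419 = $69.59
Roth 401(k) contribution: $1,660.80 × 0.02 = $33.22
Parking fee: $10.31
Total deductions = $25.61 + $54.29 + $114.46 + $69.59 + $33.22 + $10.31 = $307.48
Net pay = $1,660.80 − $307.48 = $1,353.32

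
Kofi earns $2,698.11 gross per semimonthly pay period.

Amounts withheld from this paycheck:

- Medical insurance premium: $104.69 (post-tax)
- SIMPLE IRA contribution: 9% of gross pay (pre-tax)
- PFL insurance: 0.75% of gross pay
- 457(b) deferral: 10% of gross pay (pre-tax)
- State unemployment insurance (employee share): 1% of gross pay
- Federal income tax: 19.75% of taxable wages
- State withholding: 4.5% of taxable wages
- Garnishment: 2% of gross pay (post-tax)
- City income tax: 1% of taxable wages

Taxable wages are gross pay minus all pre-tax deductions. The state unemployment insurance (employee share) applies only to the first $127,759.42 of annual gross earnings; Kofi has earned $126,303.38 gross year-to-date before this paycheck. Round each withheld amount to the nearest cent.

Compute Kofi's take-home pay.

$1,440.19

457(b) deferral: $2,698.11 × 0.1 = $269.81
SIMPLE IRA contribution: $2,698.11 × 0.09 = $242.83
Pre-tax total = $269.81 + $242.83 = $512.64
Taxable wages = $2,698.11 − $512.64 = $2,185.47
Federal income tax: $2,185.47 × 0.1975 = $431.63
City income tax: $2,185.47 × 0.01 = $21.85
State withholding: $2,185.47 × 0.045 = $98.35
State unemployment insurance (employee share): only $127,759.42 − $126,303.38 = $1,456.04 of this check is subject → $1,456.04 × 0.01 = $14.56
PFL insurance: $2,698.11 × 0.0075 = $20.24
Garnishment: $2,698.11 × 0.02 = $53.96
Medical insurance premium: $104.69
Total deductions = $269.81 + $242.83 + $431.63 + $21.85 + $98.35 + $14.56 + $20.24 + $53.96 + $104.69 = $1,257.92
Net pay = $2,698.11 − $1,257.92 = $1,440.19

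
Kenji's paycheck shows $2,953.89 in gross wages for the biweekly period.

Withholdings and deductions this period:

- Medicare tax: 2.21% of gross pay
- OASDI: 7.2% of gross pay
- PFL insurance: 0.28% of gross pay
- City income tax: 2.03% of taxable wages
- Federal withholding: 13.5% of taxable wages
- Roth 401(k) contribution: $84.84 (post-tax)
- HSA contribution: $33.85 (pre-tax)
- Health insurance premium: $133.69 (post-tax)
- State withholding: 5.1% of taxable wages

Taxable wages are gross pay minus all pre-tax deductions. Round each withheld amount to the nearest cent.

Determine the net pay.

HSA contribution: $33.85
Taxable wages = $2,953.89 − $33.85 = $2,920.04
State withholding: $2,920.04 × 0.051 = $148.92
Federal withholding: $2,920.04 × 0.135 = $394.21
City income tax: $2,920.04 × 0.0203 = $59.28
Medicare tax: $2,953.89 × 0.0221 = $65.28
PFL insurance: $2,953.89 × 0.0028 = $8.27
OASDI: $2,953.89 × 0.072 = $212.68
Health insurance premium: $133.69
Roth 401(k) contribution: $84.84
Total deductions = $33.85 + $148.92 + $394.21 + $59.28 + $65.28 + $8.27 + $212.68 + $133.69 + $84.84 = $1,141.02
Net pay = $2,953.89 − $1,141.02 = $1,812.87

$1,812.87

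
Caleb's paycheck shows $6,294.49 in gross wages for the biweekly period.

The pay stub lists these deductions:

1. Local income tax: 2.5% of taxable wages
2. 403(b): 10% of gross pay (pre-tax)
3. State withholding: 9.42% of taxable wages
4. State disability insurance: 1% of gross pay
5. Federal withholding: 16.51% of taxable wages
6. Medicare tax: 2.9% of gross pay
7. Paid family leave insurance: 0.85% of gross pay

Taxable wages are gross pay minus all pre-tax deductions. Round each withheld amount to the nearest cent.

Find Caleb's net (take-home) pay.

$3,755.48

403(b): $6,294.49 × 0.1 = $629.45
Taxable wages = $6,294.49 − $629.45 = $5,665.04
Federal withholding: $5,665.04 × 0.1651 = $935.30
State withholding: $5,665.04 × 0.0942 = $533.65
Local income tax: $5,665.04 × 0.025 = $141.63
Paid family leave insurance: $6,294.49 × 0.0085 = $53.50
Medicare tax: $6,294.49 × 0.029 = $182.54
State disability insurance: $6,294.49 × 0.01 = $62.94
Total deductions = $629.45 + $935.30 + $533.65 + $141.63 + $53.50 + $182.54 + $62.94 = $2,539.01
Net pay = $6,294.49 − $2,539.01 = $3,755.48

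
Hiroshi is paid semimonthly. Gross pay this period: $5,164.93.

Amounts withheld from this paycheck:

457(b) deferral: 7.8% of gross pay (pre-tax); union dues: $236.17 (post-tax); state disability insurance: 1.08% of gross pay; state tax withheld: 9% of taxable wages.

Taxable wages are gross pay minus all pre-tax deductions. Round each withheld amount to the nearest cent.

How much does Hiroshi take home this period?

457(b) deferral: $5,164.93 × 0.078 = $402.86
Taxable wages = $5,164.93 − $402.86 = $4,762.07
State tax withheld: $4,762.07 × 0.09 = $428.59
State disability insurance: $5,164.93 × 0.0108 = $55.78
Union dues: $236.17
Total deductions = $402.86 + $428.59 + $55.78 + $236.17 = $1,123.40
Net pay = $5,164.93 − $1,123.40 = $4,041.53

$4,041.53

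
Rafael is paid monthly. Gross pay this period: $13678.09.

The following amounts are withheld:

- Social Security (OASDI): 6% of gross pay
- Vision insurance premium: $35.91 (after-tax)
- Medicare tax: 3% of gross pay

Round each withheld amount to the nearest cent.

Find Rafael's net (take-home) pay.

Medicare tax: $13678.09 × 0.03 = $410.34
Social Security (OASDI): $13678.09 × 0.06 = $820.69
Vision insurance premium: $35.91
Total deductions = $410.34 + $820.69 + $35.91 = $1266.94
Net pay = $13678.09 − $1266.94 = $12411.15

$12411.15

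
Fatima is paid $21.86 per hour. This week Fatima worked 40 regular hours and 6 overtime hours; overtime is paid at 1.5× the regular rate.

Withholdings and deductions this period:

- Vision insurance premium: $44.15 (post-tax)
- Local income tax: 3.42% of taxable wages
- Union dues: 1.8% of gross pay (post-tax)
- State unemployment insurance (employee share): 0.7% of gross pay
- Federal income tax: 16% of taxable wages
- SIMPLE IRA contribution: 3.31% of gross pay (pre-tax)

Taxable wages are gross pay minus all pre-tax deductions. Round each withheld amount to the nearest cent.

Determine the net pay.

$763.63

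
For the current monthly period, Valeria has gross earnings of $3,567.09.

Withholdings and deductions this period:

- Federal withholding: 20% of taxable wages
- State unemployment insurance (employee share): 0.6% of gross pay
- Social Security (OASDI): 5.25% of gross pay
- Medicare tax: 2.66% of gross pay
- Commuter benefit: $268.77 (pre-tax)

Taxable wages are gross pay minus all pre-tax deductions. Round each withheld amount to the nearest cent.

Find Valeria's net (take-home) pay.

$2,335.11

Commuter benefit: $268.77
Taxable wages = $3,567.09 − $268.77 = $3,298.32
Federal withholding: $3,298.32 × 0.2 = $659.66
Social Security (OASDI): $3,567.09 × 0.0525 = $187.27
State unemployment insurance (employee share): $3,567.09 × 0.006 = $21.40
Medicare tax: $3,567.09 × 0.0266 = $94.88
Total deductions = $268.77 + $659.66 + $187.27 + $21.40 + $94.88 = $1,231.98
Net pay = $3,567.09 − $1,231.98 = $2,335.11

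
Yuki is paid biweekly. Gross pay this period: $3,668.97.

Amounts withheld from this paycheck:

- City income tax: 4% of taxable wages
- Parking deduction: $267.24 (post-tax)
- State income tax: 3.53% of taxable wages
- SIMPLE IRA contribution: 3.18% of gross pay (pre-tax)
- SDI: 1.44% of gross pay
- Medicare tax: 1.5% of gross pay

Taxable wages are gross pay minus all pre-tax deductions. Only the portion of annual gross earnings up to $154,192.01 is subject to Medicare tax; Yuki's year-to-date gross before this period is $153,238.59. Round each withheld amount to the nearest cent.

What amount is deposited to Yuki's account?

$2,950.44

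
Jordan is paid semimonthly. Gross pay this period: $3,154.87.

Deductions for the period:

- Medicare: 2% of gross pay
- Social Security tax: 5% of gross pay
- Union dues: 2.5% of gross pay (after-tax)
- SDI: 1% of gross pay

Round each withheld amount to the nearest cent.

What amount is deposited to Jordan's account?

Social Security tax: $3,154.87 × 0.05 = $157.74
Medicare: $3,154.87 × 0.02 = $63.10
SDI: $3,154.87 × 0.01 = $31.55
Union dues: $3,154.87 × 0.025 = $78.87
Total deductions = $157.74 + $63.10 + $31.55 + $78.87 = $331.26
Net pay = $3,154.87 − $331.26 = $2,823.61

$2,823.61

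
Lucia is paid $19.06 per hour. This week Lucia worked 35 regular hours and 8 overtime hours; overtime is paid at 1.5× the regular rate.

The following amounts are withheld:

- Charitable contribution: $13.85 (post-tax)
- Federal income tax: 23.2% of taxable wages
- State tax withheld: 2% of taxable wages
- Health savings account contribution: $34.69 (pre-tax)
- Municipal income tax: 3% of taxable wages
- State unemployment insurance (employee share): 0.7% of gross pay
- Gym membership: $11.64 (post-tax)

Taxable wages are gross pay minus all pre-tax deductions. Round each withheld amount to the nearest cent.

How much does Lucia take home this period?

$586.54

Regular pay: 35 × $19.06 = $667.10
Overtime pay: 8 × $19.06 × 1.5 = $228.72
Gross pay = $667.10 + $228.72 = $895.82
Health savings account contribution: $34.69
Taxable wages = $895.82 − $34.69 = $861.13
State tax withheld: $861.13 × 0.02 = $17.22
Municipal income tax: $861.13 × 0.03 = $25.83
Federal income tax: $861.13 × 0.232 = $199.78
State unemployment insurance (employee share): $895.82 × 0.007 = $6.27
Charitable contribution: $13.85
Gym membership: $11.64
Total deductions = $34.69 + $17.22 + $25.83 + $199.78 + $6.27 + $13.85 + $11.64 = $309.28
Net pay = $895.82 − $309.28 = $586.54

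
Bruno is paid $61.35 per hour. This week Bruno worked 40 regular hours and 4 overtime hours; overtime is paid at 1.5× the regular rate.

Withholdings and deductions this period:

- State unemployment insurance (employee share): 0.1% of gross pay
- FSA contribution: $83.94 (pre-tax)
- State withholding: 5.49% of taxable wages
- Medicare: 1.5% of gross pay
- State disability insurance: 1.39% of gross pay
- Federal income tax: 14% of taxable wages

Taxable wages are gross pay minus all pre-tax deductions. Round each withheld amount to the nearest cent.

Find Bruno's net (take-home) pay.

$2,120.12

Regular pay: 40 × $61.35 = $2,454.00
Overtime pay: 4 × $61.35 × 1.5 = $368.10
Gross pay = $2,454.00 + $368.10 = $2,822.10
FSA contribution: $83.94
Taxable wages = $2,822.10 − $83.94 = $2,738.16
State withholding: $2,738.16 × 0.0549 = $150.32
Federal income tax: $2,738.16 × 0.14 = $383.34
State disability insurance: $2,822.10 × 0.0139 = $39.23
Medicare: $2,822.10 × 0.015 = $42.33
State unemployment insurance (employee share): $2,822.10 × 0.001 = $2.82
Total deductions = $83.94 + $150.32 + $383.34 + $39.23 + $42.33 + $2.82 = $701.98
Net pay = $2,822.10 − $701.98 = $2,120.12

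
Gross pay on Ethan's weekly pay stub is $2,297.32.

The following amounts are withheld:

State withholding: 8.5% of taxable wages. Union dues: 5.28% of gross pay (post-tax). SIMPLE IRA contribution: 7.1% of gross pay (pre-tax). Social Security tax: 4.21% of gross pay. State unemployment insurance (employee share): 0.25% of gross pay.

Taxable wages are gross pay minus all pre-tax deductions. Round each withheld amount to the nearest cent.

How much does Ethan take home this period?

SIMPLE IRA contribution: $2,297.32 × 0.071 = $163.11
Taxable wages = $2,297.32 − $163.11 = $2,134.21
State withholding: $2,134.21 × 0.085 = $181.41
Social Security tax: $2,297.32 × 0.0421 = $96.72
State unemployment insurance (employee share): $2,297.32 × 0.0025 = $5.74
Union dues: $2,297.32 × 0.0528 = $121.30
Total deductions = $163.11 + $181.41 + $96.72 + $5.74 + $121.30 = $568.28
Net pay = $2,297.32 − $568.28 = $1,729.04

$1,729.04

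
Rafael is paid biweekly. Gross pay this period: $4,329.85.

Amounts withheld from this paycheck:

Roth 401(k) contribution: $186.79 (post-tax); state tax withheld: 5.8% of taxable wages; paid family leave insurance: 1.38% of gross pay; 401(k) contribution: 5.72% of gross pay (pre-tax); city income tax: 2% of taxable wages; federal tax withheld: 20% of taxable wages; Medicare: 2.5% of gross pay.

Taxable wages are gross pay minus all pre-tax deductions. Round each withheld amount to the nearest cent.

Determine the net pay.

$2,592.54

401(k) contribution: $4,329.85 × 0.0572 = $247.67
Taxable wages = $4,329.85 − $247.67 = $4,082.18
State tax withheld: $4,082.18 × 0.058 = $236.77
Federal tax withheld: $4,082.18 × 0.2 = $816.44
City income tax: $4,082.18 × 0.02 = $81.64
Medicare: $4,329.85 × 0.025 = $108.25
Paid family leave insurance: $4,329.85 × 0.0138 = $59.75
Roth 401(k) contribution: $186.79
Total deductions = $247.67 + $236.77 + $816.44 + $81.64 + $108.25 + $59.75 + $186.79 = $1,737.31
Net pay = $4,329.85 − $1,737.31 = $2,592.54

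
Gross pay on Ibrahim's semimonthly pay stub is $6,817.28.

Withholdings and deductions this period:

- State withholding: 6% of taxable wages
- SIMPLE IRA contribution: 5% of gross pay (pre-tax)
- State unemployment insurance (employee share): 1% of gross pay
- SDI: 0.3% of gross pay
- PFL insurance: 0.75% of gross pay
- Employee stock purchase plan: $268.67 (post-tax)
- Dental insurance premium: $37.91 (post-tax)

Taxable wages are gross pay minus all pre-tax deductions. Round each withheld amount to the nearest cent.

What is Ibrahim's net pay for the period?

$5,641.50

SIMPLE IRA contribution: $6,817.28 × 0.05 = $340.86
Taxable wages = $6,817.28 − $340.86 = $6,476.42
State withholding: $6,476.42 × 0.06 = $388.59
PFL insurance: $6,817.28 × 0.0075 = $51.13
SDI: $6,817.28 × 0.003 = $20.45
State unemployment insurance (employee share): $6,817.28 × 0.01 = $68.17
Dental insurance premium: $37.91
Employee stock purchase plan: $268.67
Total deductions = $340.86 + $388.59 + $51.13 + $20.45 + $68.17 + $37.91 + $268.67 = $1,175.78
Net pay = $6,817.28 − $1,175.78 = $5,641.50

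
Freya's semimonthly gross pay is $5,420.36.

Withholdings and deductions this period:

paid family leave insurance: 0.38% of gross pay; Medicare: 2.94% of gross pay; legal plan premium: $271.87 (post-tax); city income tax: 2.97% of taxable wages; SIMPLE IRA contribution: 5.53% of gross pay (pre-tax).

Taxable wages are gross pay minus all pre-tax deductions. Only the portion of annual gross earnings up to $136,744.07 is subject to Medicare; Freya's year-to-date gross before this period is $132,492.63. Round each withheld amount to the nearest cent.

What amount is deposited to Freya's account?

SIMPLE IRA contribution: $5,420.36 × 0.0553 = $299.75
Taxable wages = $5,420.36 − $299.75 = $5,120.61
City income tax: $5,120.61 × 0.0297 = $152.08
Paid family leave insurance: $5,420.36 × 0.0038 = $20.60
Medicare: only $136,744.07 − $132,492.63 = $4,251.44 of this check is subject → $4,251.44 × 0.0294 = $124.99
Legal plan premium: $271.87
Total deductions = $299.75 + $152.08 + $20.60 + $124.99 + $271.87 = $869.29
Net pay = $5,420.36 − $869.29 = $4,551.07

$4,551.07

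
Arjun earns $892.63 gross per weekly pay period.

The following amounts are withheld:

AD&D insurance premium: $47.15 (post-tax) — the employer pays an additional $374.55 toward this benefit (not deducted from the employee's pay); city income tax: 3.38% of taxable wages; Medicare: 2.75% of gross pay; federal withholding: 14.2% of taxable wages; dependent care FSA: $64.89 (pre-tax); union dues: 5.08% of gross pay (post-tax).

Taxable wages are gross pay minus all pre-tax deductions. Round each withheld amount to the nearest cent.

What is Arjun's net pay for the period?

$565.17

Dependent care FSA: $64.89
Taxable wages = $892.63 − $64.89 = $827.74
Federal withholding: $827.74 × 0.142 = $117.54
City income tax: $827.74 × 0.0338 = $27.98
Medicare: $892.63 × 0.0275 = $24.55
AD&D insurance premium: $47.15
Union dues: $892.63 × 0.0508 = $45.35
(Employer's $374.55 toward AD&D insurance premium is not withheld from the employee.)
Total deductions = $64.89 + $117.54 + $27.98 + $24.55 + $47.15 + $45.35 = $327.46
Net pay = $892.63 − $327.46 = $565.17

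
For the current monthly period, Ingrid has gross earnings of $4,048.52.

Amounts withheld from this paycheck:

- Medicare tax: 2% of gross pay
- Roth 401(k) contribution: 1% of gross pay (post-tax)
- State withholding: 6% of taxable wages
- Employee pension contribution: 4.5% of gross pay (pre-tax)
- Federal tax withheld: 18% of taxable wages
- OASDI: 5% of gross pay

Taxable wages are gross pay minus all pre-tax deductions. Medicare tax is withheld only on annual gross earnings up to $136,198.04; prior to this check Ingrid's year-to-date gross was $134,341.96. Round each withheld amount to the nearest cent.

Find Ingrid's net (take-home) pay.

Employee pension contribution: $4,048.52 × 0.045 = $182.18
Taxable wages = $4,048.52 − $182.18 = $3,866.34
Federal tax withheld: $3,866.34 × 0.18 = $695.94
State withholding: $3,866.34 × 0.06 = $231.98
OASDI: $4,048.52 × 0.05 = $202.43
Medicare tax: only $136,198.04 − $134,341.96 = $1,856.08 of this check is subject → $1,856.08 × 0.02 = $37.12
Roth 401(k) contribution: $4,048.52 × 0.01 = $40.49
Total deductions = $182.18 + $695.94 + $231.98 + $202.43 + $37.12 + $40.49 = $1,390.14
Net pay = $4,048.52 − $1,390.14 = $2,658.38

$2,658.38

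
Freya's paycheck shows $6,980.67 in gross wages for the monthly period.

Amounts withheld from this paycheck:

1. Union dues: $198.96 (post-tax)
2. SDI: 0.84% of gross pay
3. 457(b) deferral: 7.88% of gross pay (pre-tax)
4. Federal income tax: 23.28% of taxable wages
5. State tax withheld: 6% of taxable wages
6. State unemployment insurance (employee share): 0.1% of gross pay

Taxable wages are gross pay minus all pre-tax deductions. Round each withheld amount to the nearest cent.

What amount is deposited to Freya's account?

$4,283.13

457(b) deferral: $6,980.67 × 0.0788 = $550.08
Taxable wages = $6,980.67 − $550.08 = $6,430.59
State tax withheld: $6,430.59 × 0.06 = $385.84
Federal income tax: $6,430.59 × 0.2328 = $1,497.04
SDI: $6,980.67 × 0.0084 = $58.64
State unemployment insurance (employee share): $6,980.67 × 0.001 = $6.98
Union dues: $198.96
Total deductions = $550.08 + $385.84 + $1,497.04 + $58.64 + $6.98 + $198.96 = $2,697.54
Net pay = $6,980.67 − $2,697.54 = $4,283.13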